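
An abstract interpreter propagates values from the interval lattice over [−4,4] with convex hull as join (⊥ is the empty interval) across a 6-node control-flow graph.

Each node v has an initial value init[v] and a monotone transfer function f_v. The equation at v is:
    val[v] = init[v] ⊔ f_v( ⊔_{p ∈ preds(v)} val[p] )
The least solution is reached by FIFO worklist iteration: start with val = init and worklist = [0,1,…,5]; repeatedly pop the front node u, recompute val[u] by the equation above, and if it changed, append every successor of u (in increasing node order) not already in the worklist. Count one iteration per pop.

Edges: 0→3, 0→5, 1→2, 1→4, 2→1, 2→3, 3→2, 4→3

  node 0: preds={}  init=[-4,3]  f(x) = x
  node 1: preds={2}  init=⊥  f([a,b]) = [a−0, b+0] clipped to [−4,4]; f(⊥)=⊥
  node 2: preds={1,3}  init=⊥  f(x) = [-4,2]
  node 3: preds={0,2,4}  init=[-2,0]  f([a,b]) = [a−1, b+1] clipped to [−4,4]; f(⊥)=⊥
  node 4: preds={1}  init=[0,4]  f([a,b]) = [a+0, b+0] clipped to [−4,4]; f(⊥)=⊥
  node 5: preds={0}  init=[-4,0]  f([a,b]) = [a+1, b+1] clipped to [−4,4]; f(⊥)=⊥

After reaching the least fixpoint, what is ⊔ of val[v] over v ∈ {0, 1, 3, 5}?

[-4,4]

Iteration log — 10 steps:
  step 1. node 0  ⊔preds=⊥  new=[-4,3]  stable
  step 2. node 1  ⊔preds=⊥  new=⊥  stable
  step 3. node 2  ⊔preds=[-2,0]  new=[-4,2]  old=⊥  +wl: 1
  step 4. node 3  ⊔preds=[-4,4]  new=[-4,4]  old=[-2,0]  +wl: 2
  step 5. node 4  ⊔preds=⊥  new=[0,4]  stable
  step 6. node 5  ⊔preds=[-4,3]  new=[-4,4]  old=[-4,0]  +wl: 
  step 7. node 1  ⊔preds=[-4,2]  new=[-4,2]  old=⊥  +wl: 4
  step 8. node 2  ⊔preds=[-4,4]  new=[-4,2]  stable
  step 9. node 4  ⊔preds=[-4,2]  new=[-4,4]  old=[0,4]  +wl: 3
  step 10. node 3  ⊔preds=[-4,4]  new=[-4,4]  stable

Least fixpoint reached:
  node 0: [-4,3]
  node 1: [-4,2]
  node 2: [-4,2]
  node 3: [-4,4]
  node 4: [-4,4]
  node 5: [-4,4]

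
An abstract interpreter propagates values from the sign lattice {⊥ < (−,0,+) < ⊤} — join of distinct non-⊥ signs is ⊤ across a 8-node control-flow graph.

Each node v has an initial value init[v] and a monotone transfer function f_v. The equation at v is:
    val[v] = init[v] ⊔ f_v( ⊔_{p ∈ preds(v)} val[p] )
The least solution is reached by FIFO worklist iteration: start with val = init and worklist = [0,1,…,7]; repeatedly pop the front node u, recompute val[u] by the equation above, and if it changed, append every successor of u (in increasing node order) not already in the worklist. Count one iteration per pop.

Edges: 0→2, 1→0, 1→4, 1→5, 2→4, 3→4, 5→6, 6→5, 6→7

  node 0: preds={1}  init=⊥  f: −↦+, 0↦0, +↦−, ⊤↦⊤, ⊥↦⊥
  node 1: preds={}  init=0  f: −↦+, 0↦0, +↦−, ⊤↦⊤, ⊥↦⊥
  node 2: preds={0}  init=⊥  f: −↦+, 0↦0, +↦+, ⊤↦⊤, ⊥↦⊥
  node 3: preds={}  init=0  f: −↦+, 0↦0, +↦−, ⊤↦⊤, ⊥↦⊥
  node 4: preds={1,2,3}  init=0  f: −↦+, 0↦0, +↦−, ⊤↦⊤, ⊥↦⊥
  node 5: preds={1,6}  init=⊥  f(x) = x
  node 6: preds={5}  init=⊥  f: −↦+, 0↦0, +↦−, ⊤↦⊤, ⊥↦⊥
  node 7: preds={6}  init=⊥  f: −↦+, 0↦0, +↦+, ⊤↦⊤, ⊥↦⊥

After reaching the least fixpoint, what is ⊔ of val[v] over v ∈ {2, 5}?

0

Iteration log — 9 steps:
  step 1. node 0  ⊔preds=0  new=0  old=⊥  +wl: 
  step 2. node 1  ⊔preds=⊥  new=0  stable
  step 3. node 2  ⊔preds=0  new=0  old=⊥  +wl: 
  step 4. node 3  ⊔preds=⊥  new=0  stable
  step 5. node 4  ⊔preds=0  new=0  stable
  step 6. node 5  ⊔preds=0  new=0  old=⊥  +wl: 
  step 7. node 6  ⊔preds=0  new=0  old=⊥  +wl: 5
  step 8. node 7  ⊔preds=0  new=0  old=⊥  +wl: 
  step 9. node 5  ⊔preds=0  new=0  stable

Least fixpoint reached:
  node 0: 0
  node 1: 0
  node 2: 0
  node 3: 0
  node 4: 0
  node 5: 0
  node 6: 0
  node 7: 0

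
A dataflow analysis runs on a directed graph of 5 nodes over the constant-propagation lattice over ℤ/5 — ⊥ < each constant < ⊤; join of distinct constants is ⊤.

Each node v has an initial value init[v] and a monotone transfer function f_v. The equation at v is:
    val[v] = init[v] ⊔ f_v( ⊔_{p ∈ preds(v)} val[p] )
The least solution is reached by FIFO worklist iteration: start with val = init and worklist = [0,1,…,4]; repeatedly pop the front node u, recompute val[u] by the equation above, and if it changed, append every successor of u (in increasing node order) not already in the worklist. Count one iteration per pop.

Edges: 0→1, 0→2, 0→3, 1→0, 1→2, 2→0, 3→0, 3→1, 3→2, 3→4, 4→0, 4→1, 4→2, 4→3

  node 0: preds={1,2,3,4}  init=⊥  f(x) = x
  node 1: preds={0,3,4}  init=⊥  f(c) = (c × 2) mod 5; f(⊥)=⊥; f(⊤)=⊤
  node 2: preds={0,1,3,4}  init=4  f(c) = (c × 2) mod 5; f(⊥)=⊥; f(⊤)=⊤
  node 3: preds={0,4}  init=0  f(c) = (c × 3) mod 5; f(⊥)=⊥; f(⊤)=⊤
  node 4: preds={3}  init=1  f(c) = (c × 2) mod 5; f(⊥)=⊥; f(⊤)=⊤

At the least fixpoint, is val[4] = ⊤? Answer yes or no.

Iteration log — 9 steps:
  step 1. node 0  ⊔preds=⊤  new=⊤  old=⊥  +wl: 
  step 2. node 1  ⊔preds=⊤  new=⊤  old=⊥  +wl: 0
  step 3. node 2  ⊔preds=⊤  new=⊤  old=4  +wl: 
  step 4. node 3  ⊔preds=⊤  new=⊤  old=0  +wl: 1,2
  step 5. node 4  ⊔preds=⊤  new=⊤  old=1  +wl: 3
  step 6. node 0  ⊔preds=⊤  new=⊤  stable
  step 7. node 1  ⊔preds=⊤  new=⊤  stable
  step 8. node 2  ⊔preds=⊤  new=⊤  stable
  step 9. node 3  ⊔preds=⊤  new=⊤  stable

Least fixpoint reached:
  node 0: ⊤
  node 1: ⊤
  node 2: ⊤
  node 3: ⊤
  node 4: ⊤

yes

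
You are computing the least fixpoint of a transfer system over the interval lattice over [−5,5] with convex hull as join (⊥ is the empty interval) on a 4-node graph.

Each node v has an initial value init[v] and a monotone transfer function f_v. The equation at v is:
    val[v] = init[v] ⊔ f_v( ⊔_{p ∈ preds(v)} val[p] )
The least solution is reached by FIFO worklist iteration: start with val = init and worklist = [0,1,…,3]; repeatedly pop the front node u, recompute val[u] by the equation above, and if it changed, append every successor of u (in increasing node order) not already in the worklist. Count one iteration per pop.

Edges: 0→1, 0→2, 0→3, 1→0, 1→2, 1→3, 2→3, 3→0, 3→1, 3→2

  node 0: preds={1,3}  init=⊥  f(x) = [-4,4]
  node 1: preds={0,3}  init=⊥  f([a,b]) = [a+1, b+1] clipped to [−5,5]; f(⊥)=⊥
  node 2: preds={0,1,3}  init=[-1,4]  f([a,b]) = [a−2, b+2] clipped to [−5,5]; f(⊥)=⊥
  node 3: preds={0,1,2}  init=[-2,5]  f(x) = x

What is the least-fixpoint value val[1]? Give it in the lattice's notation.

[-4,5]

Trace (9 dequeues):
  [1] u=0 | in [-2,5] | out [-4,4] | prev ⊥ | push {}
  [2] u=1 | in [-4,5] | out [-3,5] | prev ⊥ | push {0}
  [3] u=2 | in [-4,5] | out [-5,5] | prev [-1,4] | push {}
  [4] u=3 | in [-5,5] | out [-5,5] | prev [-2,5] | push {1,2}
  [5] u=0 | in [-5,5] | out [-4,4] | ==
  [6] u=1 | in [-5,5] | out [-4,5] | prev [-3,5] | push {0,3}
  [7] u=2 | in [-5,5] | out [-5,5] | ==
  [8] u=0 | in [-5,5] | out [-4,4] | ==
  [9] u=3 | in [-5,5] | out [-5,5] | ==

Converged values:
  [0] [-4,4]
  [1] [-4,5]
  [2] [-5,5]
  [3] [-5,5]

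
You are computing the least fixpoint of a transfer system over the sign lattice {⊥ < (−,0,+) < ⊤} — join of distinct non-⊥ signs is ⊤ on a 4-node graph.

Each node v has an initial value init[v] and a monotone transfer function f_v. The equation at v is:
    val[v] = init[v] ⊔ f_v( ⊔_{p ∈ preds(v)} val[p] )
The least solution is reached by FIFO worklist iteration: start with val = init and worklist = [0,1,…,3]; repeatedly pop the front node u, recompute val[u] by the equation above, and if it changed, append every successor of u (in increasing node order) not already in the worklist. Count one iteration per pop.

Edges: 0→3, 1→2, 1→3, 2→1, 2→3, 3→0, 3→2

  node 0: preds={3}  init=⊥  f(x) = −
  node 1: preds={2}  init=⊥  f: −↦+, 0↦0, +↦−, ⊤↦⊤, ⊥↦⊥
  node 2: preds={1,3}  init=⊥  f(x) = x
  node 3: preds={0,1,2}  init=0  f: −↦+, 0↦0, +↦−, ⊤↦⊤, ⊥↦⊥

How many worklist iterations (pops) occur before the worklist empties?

11

Iteration log — 11 steps:
  step 1. node 0  ⊔preds=0  new=−  old=⊥  +wl: 
  step 2. node 1  ⊔preds=⊥  new=⊥  stable
  step 3. node 2  ⊔preds=0  new=0  old=⊥  +wl: 1
  step 4. node 3  ⊔preds=⊤  new=⊤  old=0  +wl: 0,2
  step 5. node 1  ⊔preds=0  new=0  old=⊥  +wl: 3
  step 6. node 0  ⊔preds=⊤  new=−  stable
  step 7. node 2  ⊔preds=⊤  new=⊤  old=0  +wl: 1
  step 8. node 3  ⊔preds=⊤  new=⊤  stable
  step 9. node 1  ⊔preds=⊤  new=⊤  old=0  +wl: 2,3
  step 10. node 2  ⊔preds=⊤  new=⊤  stable
  step 11. node 3  ⊔preds=⊤  new=⊤  stable

Least fixpoint reached:
  node 0: −
  node 1: ⊤
  node 2: ⊤
  node 3: ⊤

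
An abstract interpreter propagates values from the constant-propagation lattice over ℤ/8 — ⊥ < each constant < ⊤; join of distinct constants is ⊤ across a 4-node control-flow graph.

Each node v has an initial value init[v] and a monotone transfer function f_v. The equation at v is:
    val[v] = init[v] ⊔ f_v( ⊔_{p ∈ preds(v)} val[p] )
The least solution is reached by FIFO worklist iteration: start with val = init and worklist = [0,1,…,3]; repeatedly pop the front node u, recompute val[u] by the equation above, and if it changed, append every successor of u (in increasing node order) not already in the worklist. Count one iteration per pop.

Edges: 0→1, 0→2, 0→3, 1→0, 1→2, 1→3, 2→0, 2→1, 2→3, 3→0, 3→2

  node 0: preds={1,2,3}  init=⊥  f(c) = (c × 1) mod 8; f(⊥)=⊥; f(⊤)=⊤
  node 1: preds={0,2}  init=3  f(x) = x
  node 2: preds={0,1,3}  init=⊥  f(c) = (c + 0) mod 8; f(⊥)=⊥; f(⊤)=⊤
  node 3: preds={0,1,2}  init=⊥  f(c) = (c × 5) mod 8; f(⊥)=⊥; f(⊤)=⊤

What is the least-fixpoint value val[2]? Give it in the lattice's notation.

Iteration log — 11 steps:
  step 1. node 0  ⊔preds=3  new=3  old=⊥  +wl: 
  step 2. node 1  ⊔preds=3  new=3  stable
  step 3. node 2  ⊔preds=3  new=3  old=⊥  +wl: 0,1
  step 4. node 3  ⊔preds=3  new=7  old=⊥  +wl: 2
  step 5. node 0  ⊔preds=⊤  new=⊤  old=3  +wl: 3
  step 6. node 1  ⊔preds=⊤  new=⊤  old=3  +wl: 0
  step 7. node 2  ⊔preds=⊤  new=⊤  old=3  +wl: 1
  step 8. node 3  ⊔preds=⊤  new=⊤  old=7  +wl: 2
  step 9. node 0  ⊔preds=⊤  new=⊤  stable
  step 10. node 1  ⊔preds=⊤  new=⊤  stable
  step 11. node 2  ⊔preds=⊤  new=⊤  stable

Least fixpoint reached:
  node 0: ⊤
  node 1: ⊤
  node 2: ⊤
  node 3: ⊤

⊤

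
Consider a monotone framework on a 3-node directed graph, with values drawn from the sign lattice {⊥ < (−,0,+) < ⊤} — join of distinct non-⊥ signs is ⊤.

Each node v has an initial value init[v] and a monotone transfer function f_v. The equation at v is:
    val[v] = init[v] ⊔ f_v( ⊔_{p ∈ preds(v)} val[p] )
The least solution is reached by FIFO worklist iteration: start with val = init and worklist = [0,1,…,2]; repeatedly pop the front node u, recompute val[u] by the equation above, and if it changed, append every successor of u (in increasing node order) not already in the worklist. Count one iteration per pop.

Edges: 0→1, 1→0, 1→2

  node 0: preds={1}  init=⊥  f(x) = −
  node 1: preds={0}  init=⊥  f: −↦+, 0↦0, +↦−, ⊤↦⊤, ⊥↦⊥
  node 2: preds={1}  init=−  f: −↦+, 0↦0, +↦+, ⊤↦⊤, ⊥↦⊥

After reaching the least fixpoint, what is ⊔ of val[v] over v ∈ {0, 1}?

Worklist (4 pops):
  #1 pop 0: in=⊥ → − (was ⊥); enqueue []
  #2 pop 1: in=− → + (was ⊥); enqueue [0]
  #3 pop 2: in=+ → ⊤ (was −); enqueue []
  #4 pop 0: in=+ → − (no change)

Fixpoint:
  val[0] = −
  val[1] = +
  val[2] = ⊤

⊤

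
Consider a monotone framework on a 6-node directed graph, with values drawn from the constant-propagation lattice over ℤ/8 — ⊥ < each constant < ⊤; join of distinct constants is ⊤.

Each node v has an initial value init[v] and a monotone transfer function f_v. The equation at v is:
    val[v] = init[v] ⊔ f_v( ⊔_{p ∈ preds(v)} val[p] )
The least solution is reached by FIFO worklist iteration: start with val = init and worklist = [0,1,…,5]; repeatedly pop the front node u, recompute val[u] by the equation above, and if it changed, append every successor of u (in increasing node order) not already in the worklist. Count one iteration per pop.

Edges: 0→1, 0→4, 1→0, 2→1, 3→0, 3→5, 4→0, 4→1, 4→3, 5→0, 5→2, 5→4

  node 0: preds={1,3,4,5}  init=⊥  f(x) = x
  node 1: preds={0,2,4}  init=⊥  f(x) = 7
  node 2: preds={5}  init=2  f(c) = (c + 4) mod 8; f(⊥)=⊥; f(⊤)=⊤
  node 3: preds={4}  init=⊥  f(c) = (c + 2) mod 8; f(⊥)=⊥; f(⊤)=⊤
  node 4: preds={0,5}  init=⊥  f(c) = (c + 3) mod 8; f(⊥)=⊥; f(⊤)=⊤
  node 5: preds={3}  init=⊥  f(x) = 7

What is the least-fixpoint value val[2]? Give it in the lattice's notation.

Trace (20 dequeues):
  [1] u=0 | in ⊥ | out ⊥ | ==
  [2] u=1 | in 2 | out 7 | prev ⊥ | push {0}
  [3] u=2 | in ⊥ | out 2 | ==
  [4] u=3 | in ⊥ | out ⊥ | ==
  [5] u=4 | in ⊥ | out ⊥ | ==
  [6] u=5 | in ⊥ | out 7 | prev ⊥ | push {2,4}
  [7] u=0 | in 7 | out 7 | prev ⊥ | push {1}
  [8] u=2 | in 7 | out ⊤ | prev 2 | push {}
  [9] u=4 | in 7 | out 2 | prev ⊥ | push {0,3}
  [10] u=1 | in ⊤ | out 7 | ==
  [11] u=0 | in ⊤ | out ⊤ | prev 7 | push {1,4}
  [12] u=3 | in 2 | out 4 | prev ⊥ | push {0,5}
  [13] u=1 | in ⊤ | out 7 | ==
  [14] u=4 | in ⊤ | out ⊤ | prev 2 | push {1,3}
  [15] u=0 | in ⊤ | out ⊤ | ==
  [16] u=5 | in 4 | out 7 | ==
  [17] u=1 | in ⊤ | out 7 | ==
  [18] u=3 | in ⊤ | out ⊤ | prev 4 | push {0,5}
  [19] u=0 | in ⊤ | out ⊤ | ==
  [20] u=5 | in ⊤ | out 7 | ==

Converged values:
  [0] ⊤
  [1] 7
  [2] ⊤
  [3] ⊤
  [4] ⊤
  [5] 7

⊤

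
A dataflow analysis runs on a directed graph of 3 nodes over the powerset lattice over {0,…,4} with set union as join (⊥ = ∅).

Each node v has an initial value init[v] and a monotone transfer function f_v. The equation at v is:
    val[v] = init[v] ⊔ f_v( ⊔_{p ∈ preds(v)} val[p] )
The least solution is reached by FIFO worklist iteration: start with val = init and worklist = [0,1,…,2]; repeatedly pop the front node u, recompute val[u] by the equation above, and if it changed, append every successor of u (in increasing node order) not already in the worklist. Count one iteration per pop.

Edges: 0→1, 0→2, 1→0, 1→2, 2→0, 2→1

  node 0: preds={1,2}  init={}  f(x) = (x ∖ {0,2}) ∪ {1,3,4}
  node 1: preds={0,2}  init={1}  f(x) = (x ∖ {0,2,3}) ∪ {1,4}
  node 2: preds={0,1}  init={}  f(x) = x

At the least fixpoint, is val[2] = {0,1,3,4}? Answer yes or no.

no

Iteration log — 5 steps:
  step 1. node 0  ⊔preds={1}  new={1,3,4}  old={}  +wl: 
  step 2. node 1  ⊔preds={1,3,4}  new={1,4}  old={1}  +wl: 0
  step 3. node 2  ⊔preds={1,3,4}  new={1,3,4}  old={}  +wl: 1
  step 4. node 0  ⊔preds={1,3,4}  new={1,3,4}  stable
  step 5. node 1  ⊔preds={1,3,4}  new={1,4}  stable

Least fixpoint reached:
  node 0: {1,3,4}
  node 1: {1,4}
  node 2: {1,3,4}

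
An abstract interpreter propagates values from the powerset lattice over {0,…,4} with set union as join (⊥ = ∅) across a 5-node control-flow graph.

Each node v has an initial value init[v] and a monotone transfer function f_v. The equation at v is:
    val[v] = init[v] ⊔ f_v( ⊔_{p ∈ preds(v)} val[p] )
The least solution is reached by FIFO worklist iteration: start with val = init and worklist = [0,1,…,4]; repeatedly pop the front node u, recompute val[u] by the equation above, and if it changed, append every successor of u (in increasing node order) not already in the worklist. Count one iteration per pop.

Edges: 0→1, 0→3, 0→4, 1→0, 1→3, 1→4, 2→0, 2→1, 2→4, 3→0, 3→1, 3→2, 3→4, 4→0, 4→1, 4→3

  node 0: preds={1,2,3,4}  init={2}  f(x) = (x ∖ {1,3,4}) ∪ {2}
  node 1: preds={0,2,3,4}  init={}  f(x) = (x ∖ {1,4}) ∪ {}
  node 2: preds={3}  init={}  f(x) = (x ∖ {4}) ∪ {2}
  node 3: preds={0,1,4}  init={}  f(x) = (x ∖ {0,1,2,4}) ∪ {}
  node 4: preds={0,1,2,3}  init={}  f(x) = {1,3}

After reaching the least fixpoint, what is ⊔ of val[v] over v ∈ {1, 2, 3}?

{2,3}

Iteration log — 15 steps:
  step 1. node 0  ⊔preds={}  new={2}  stable
  step 2. node 1  ⊔preds={2}  new={2}  old={}  +wl: 0
  step 3. node 2  ⊔preds={}  new={2}  old={}  +wl: 1
  step 4. node 3  ⊔preds={2}  new={}  stable
  step 5. node 4  ⊔preds={2}  new={1,3}  old={}  +wl: 3
  step 6. node 0  ⊔preds={1,2,3}  new={2}  stable
  step 7. node 1  ⊔preds={1,2,3}  new={2,3}  old={2}  +wl: 0,4
  step 8. node 3  ⊔preds={1,2,3}  new={3}  old={}  +wl: 1,2
  step 9. node 0  ⊔preds={1,2,3}  new={2}  stable
  step 10. node 4  ⊔preds={2,3}  new={1,3}  stable
  step 11. node 1  ⊔preds={1,2,3}  new={2,3}  stable
  step 12. node 2  ⊔preds={3}  new={2,3}  old={2}  +wl: 0,1,4
  step 13. node 0  ⊔preds={1,2,3}  new={2}  stable
  step 14. node 1  ⊔preds={1,2,3}  new={2,3}  stable
  step 15. node 4  ⊔preds={2,3}  new={1,3}  stable

Least fixpoint reached:
  node 0: {2}
  node 1: {2,3}
  node 2: {2,3}
  node 3: {3}
  node 4: {1,3}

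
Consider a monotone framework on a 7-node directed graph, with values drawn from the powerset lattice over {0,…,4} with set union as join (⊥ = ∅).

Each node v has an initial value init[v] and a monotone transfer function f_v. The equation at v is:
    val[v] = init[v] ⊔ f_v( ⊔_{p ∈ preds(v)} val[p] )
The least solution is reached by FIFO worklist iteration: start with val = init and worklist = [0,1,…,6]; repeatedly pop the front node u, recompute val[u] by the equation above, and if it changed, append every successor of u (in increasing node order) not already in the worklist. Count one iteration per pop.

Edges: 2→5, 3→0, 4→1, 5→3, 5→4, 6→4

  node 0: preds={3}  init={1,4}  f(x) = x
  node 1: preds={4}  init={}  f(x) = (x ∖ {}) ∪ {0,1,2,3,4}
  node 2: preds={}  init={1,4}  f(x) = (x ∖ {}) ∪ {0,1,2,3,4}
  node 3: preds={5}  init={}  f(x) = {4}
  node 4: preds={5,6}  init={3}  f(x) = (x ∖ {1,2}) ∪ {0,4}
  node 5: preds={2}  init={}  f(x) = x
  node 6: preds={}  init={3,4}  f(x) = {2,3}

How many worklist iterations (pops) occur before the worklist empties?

11

Iteration log — 11 steps:
  step 1. node 0  ⊔preds={}  new={1,4}  stable
  step 2. node 1  ⊔preds={3}  new={0,1,2,3,4}  old={}  +wl: 
  step 3. node 2  ⊔preds={}  new={0,1,2,3,4}  old={1,4}  +wl: 
  step 4. node 3  ⊔preds={}  new={4}  old={}  +wl: 0
  step 5. node 4  ⊔preds={3,4}  new={0,3,4}  old={3}  +wl: 1
  step 6. node 5  ⊔preds={0,1,2,3,4}  new={0,1,2,3,4}  old={}  +wl: 3,4
  step 7. node 6  ⊔preds={}  new={2,3,4}  old={3,4}  +wl: 
  step 8. node 0  ⊔preds={4}  new={1,4}  stable
  step 9. node 1  ⊔preds={0,3,4}  new={0,1,2,3,4}  stable
  step 10. node 3  ⊔preds={0,1,2,3,4}  new={4}  stable
  step 11. node 4  ⊔preds={0,1,2,3,4}  new={0,3,4}  stable

Least fixpoint reached:
  node 0: {1,4}
  node 1: {0,1,2,3,4}
  node 2: {0,1,2,3,4}
  node 3: {4}
  node 4: {0,3,4}
  node 5: {0,1,2,3,4}
  node 6: {2,3,4}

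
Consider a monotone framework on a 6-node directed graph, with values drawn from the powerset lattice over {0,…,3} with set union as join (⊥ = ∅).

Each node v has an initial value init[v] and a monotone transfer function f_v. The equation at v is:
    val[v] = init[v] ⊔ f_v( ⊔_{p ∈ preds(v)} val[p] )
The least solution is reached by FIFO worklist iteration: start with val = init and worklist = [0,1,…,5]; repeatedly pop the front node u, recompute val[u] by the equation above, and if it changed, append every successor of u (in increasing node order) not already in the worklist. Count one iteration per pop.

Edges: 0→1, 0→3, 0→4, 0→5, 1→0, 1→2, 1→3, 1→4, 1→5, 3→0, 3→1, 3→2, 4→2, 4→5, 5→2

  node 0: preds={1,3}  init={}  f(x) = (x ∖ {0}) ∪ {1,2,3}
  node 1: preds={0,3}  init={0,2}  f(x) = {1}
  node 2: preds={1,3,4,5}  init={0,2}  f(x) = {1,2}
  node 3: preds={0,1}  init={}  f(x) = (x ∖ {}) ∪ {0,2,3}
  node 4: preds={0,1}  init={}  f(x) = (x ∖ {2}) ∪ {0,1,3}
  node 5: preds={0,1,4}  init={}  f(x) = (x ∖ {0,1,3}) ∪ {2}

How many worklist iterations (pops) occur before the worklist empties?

9

Iteration log — 9 steps:
  step 1. node 0  ⊔preds={0,2}  new={1,2,3}  old={}  +wl: 
  step 2. node 1  ⊔preds={1,2,3}  new={0,1,2}  old={0,2}  +wl: 0
  step 3. node 2  ⊔preds={0,1,2}  new={0,1,2}  old={0,2}  +wl: 
  step 4. node 3  ⊔preds={0,1,2,3}  new={0,1,2,3}  old={}  +wl: 1,2
  step 5. node 4  ⊔preds={0,1,2,3}  new={0,1,3}  old={}  +wl: 
  step 6. node 5  ⊔preds={0,1,2,3}  new={2}  old={}  +wl: 
  step 7. node 0  ⊔preds={0,1,2,3}  new={1,2,3}  stable
  step 8. node 1  ⊔preds={0,1,2,3}  new={0,1,2}  stable
  step 9. node 2  ⊔preds={0,1,2,3}  new={0,1,2}  stable

Least fixpoint reached:
  node 0: {1,2,3}
  node 1: {0,1,2}
  node 2: {0,1,2}
  node 3: {0,1,2,3}
  node 4: {0,1,3}
  node 5: {2}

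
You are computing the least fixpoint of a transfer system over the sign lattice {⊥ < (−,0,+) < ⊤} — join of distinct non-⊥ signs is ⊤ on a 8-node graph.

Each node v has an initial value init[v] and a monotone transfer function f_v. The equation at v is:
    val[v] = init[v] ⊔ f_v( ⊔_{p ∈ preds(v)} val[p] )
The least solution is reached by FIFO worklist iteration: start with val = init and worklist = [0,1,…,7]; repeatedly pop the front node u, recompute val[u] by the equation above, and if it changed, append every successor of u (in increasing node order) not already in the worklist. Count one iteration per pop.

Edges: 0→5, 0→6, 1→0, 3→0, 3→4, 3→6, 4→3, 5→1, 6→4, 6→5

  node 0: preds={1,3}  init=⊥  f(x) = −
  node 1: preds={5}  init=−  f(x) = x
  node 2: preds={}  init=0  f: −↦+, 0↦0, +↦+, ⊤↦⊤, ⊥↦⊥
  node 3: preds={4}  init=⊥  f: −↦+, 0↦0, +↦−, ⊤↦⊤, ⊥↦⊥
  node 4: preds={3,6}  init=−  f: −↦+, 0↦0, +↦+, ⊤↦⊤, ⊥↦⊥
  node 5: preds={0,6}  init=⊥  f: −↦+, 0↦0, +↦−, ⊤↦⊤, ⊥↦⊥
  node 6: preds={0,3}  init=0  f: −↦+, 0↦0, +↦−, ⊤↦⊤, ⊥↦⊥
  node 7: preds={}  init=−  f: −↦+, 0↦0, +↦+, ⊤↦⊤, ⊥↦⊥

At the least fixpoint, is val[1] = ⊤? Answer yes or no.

Worklist (15 pops):
  #1 pop 0: in=− → − (was ⊥); enqueue []
  #2 pop 1: in=⊥ → − (no change)
  #3 pop 2: in=⊥ → 0 (no change)
  #4 pop 3: in=− → + (was ⊥); enqueue [0]
  #5 pop 4: in=⊤ → ⊤ (was −); enqueue [3]
  #6 pop 5: in=⊤ → ⊤ (was ⊥); enqueue [1]
  #7 pop 6: in=⊤ → ⊤ (was 0); enqueue [4,5]
  #8 pop 7: in=⊥ → − (no change)
  #9 pop 0: in=⊤ → − (no change)
  #10 pop 3: in=⊤ → ⊤ (was +); enqueue [0,6]
  #11 pop 1: in=⊤ → ⊤ (was −); enqueue []
  #12 pop 4: in=⊤ → ⊤ (no change)
  #13 pop 5: in=⊤ → ⊤ (no change)
  #14 pop 0: in=⊤ → − (no change)
  #15 pop 6: in=⊤ → ⊤ (no change)

Fixpoint:
  val[0] = −
  val[1] = ⊤
  val[2] = 0
  val[3] = ⊤
  val[4] = ⊤
  val[5] = ⊤
  val[6] = ⊤
  val[7] = −

yes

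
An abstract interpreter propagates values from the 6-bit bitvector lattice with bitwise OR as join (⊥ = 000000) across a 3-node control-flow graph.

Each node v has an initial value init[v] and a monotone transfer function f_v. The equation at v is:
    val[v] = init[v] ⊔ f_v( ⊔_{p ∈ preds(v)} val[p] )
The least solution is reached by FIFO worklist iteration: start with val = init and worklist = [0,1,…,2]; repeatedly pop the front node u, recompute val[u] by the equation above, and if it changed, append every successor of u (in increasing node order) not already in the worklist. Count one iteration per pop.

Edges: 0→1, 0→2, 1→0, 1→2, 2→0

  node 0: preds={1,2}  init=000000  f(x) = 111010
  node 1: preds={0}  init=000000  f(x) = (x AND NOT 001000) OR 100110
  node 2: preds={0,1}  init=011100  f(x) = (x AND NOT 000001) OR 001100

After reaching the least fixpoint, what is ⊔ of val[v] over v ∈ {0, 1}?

111110

Worklist (4 pops):
  #1 pop 0: in=011100 → 111010 (was 000000); enqueue []
  #2 pop 1: in=111010 → 110110 (was 000000); enqueue [0]
  #3 pop 2: in=111110 → 111110 (was 011100); enqueue []
  #4 pop 0: in=111110 → 111010 (no change)

Fixpoint:
  val[0] = 111010
  val[1] = 110110
  val[2] = 111110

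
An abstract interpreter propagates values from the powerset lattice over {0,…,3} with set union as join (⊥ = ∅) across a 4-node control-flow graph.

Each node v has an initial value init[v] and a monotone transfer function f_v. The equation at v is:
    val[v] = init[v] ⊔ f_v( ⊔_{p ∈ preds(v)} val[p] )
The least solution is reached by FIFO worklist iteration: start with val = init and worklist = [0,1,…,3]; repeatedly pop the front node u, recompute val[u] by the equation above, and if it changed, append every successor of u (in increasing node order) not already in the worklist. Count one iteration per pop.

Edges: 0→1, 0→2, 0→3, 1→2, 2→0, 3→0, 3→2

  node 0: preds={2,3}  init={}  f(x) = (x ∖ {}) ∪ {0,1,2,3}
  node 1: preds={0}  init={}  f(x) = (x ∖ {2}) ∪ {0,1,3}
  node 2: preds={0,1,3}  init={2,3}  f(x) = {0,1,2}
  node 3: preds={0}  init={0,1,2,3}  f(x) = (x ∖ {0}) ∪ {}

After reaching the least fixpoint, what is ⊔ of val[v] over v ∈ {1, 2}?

{0,1,2,3}

Iteration log — 5 steps:
  step 1. node 0  ⊔preds={0,1,2,3}  new={0,1,2,3}  old={}  +wl: 
  step 2. node 1  ⊔preds={0,1,2,3}  new={0,1,3}  old={}  +wl: 
  step 3. node 2  ⊔preds={0,1,2,3}  new={0,1,2,3}  old={2,3}  +wl: 0
  step 4. node 3  ⊔preds={0,1,2,3}  new={0,1,2,3}  stable
  step 5. node 0  ⊔preds={0,1,2,3}  new={0,1,2,3}  stable

Least fixpoint reached:
  node 0: {0,1,2,3}
  node 1: {0,1,3}
  node 2: {0,1,2,3}
  node 3: {0,1,2,3}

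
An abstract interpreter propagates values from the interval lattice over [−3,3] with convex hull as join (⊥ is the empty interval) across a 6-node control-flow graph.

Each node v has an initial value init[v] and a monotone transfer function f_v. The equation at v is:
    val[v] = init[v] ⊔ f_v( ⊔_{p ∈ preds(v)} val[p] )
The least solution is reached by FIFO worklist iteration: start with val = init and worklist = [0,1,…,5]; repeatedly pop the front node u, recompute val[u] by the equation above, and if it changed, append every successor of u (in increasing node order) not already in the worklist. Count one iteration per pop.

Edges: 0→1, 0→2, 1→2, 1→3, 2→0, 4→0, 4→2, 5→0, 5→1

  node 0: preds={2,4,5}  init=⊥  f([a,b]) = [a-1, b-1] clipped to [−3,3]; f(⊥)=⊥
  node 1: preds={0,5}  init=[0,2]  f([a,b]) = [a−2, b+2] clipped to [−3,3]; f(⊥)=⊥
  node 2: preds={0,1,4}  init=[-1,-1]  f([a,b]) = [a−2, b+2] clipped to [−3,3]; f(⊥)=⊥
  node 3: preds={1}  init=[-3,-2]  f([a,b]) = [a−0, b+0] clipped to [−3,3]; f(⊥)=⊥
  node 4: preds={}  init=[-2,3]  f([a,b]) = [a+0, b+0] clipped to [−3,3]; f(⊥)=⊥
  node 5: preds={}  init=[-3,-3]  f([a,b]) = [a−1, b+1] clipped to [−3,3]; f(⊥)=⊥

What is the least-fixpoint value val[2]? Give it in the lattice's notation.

Worklist (7 pops):
  #1 pop 0: in=[-3,3] → [-3,2] (was ⊥); enqueue []
  #2 pop 1: in=[-3,2] → [-3,3] (was [0,2]); enqueue []
  #3 pop 2: in=[-3,3] → [-3,3] (was [-1,-1]); enqueue [0]
  #4 pop 3: in=[-3,3] → [-3,3] (was [-3,-2]); enqueue []
  #5 pop 4: in=⊥ → [-2,3] (no change)
  #6 pop 5: in=⊥ → [-3,-3] (no change)
  #7 pop 0: in=[-3,3] → [-3,2] (no change)

Fixpoint:
  val[0] = [-3,2]
  val[1] = [-3,3]
  val[2] = [-3,3]
  val[3] = [-3,3]
  val[4] = [-2,3]
  val[5] = [-3,-3]

[-3,3]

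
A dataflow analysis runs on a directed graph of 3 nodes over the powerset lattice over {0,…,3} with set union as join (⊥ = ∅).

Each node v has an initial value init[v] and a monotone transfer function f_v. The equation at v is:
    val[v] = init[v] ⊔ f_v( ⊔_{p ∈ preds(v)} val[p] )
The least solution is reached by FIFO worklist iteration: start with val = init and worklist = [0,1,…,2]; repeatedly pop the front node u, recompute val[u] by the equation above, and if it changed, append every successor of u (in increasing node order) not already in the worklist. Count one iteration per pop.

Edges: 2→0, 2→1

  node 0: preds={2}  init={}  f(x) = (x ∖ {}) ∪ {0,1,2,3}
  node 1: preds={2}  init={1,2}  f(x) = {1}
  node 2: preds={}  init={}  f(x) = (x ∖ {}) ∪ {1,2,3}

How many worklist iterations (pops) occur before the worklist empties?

5

Iteration log — 5 steps:
  step 1. node 0  ⊔preds={}  new={0,1,2,3}  old={}  +wl: 
  step 2. node 1  ⊔preds={}  new={1,2}  stable
  step 3. node 2  ⊔preds={}  new={1,2,3}  old={}  +wl: 0,1
  step 4. node 0  ⊔preds={1,2,3}  new={0,1,2,3}  stable
  step 5. node 1  ⊔preds={1,2,3}  new={1,2}  stable

Least fixpoint reached:
  node 0: {0,1,2,3}
  node 1: {1,2}
  node 2: {1,2,3}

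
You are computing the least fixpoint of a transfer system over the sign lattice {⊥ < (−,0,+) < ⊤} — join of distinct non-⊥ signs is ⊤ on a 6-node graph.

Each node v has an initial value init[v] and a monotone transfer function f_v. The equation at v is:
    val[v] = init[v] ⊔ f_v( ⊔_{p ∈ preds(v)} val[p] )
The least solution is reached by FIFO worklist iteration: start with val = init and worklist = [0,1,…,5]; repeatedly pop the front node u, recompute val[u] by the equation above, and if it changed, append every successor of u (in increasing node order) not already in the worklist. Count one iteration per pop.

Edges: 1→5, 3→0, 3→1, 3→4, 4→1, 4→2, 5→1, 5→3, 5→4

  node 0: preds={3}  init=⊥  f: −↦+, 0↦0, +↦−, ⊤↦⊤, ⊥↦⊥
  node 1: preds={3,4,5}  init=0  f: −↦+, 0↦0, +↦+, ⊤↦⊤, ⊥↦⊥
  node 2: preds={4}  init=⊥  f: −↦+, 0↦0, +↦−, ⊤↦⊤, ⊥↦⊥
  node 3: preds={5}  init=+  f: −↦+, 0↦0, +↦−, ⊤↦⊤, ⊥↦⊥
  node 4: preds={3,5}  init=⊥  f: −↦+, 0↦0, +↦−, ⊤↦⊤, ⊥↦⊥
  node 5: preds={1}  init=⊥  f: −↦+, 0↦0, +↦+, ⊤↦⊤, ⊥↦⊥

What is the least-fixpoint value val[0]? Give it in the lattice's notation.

⊤

Worklist (13 pops):
  #1 pop 0: in=+ → − (was ⊥); enqueue []
  #2 pop 1: in=+ → ⊤ (was 0); enqueue []
  #3 pop 2: in=⊥ → ⊥ (no change)
  #4 pop 3: in=⊥ → + (no change)
  #5 pop 4: in=+ → − (was ⊥); enqueue [1,2]
  #6 pop 5: in=⊤ → ⊤ (was ⊥); enqueue [3,4]
  #7 pop 1: in=⊤ → ⊤ (no change)
  #8 pop 2: in=− → + (was ⊥); enqueue []
  #9 pop 3: in=⊤ → ⊤ (was +); enqueue [0,1]
  #10 pop 4: in=⊤ → ⊤ (was −); enqueue [2]
  #11 pop 0: in=⊤ → ⊤ (was −); enqueue []
  #12 pop 1: in=⊤ → ⊤ (no change)
  #13 pop 2: in=⊤ → ⊤ (was +); enqueue []

Fixpoint:
  val[0] = ⊤
  val[1] = ⊤
  val[2] = ⊤
  val[3] = ⊤
  val[4] = ⊤
  val[5] = ⊤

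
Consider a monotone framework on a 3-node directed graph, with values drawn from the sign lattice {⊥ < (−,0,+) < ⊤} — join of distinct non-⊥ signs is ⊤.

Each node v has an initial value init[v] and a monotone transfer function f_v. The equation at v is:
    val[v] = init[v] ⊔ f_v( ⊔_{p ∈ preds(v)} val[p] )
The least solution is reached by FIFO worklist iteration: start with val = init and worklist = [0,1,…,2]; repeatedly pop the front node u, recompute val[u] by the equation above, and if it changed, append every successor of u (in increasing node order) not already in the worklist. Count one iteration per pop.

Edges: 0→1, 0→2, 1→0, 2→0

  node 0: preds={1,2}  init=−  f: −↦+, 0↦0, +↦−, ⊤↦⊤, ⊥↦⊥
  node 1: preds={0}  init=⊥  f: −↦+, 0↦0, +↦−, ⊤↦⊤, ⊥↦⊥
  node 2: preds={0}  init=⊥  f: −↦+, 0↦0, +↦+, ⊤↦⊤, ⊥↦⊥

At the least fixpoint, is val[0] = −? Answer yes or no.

yes

Iteration log — 4 steps:
  step 1. node 0  ⊔preds=⊥  new=−  stable
  step 2. node 1  ⊔preds=−  new=+  old=⊥  +wl: 0
  step 3. node 2  ⊔preds=−  new=+  old=⊥  +wl: 
  step 4. node 0  ⊔preds=+  new=−  stable

Least fixpoint reached:
  node 0: −
  node 1: +
  node 2: +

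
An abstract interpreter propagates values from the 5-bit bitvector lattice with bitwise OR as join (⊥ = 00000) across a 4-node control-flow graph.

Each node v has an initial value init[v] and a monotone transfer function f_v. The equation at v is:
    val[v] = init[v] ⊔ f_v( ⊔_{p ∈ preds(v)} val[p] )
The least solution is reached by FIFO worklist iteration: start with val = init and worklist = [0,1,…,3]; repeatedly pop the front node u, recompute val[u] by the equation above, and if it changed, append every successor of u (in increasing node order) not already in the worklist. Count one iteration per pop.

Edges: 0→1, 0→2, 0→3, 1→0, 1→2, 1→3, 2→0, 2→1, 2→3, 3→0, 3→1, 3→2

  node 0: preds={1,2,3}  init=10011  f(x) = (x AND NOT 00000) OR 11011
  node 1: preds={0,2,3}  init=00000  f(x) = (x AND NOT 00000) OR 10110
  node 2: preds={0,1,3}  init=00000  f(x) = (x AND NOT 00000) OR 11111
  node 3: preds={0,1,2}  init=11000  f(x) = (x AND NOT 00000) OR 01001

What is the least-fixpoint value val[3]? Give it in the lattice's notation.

Iteration log — 8 steps:
  step 1. node 0  ⊔preds=11000  new=11011  old=10011  +wl: 
  step 2. node 1  ⊔preds=11011  new=11111  old=00000  +wl: 0
  step 3. node 2  ⊔preds=11111  new=11111  old=00000  +wl: 1
  step 4. node 3  ⊔preds=11111  new=11111  old=11000  +wl: 2
  step 5. node 0  ⊔preds=11111  new=11111  old=11011  +wl: 3
  step 6. node 1  ⊔preds=11111  new=11111  stable
  step 7. node 2  ⊔preds=11111  new=11111  stable
  step 8. node 3  ⊔preds=11111  new=11111  stable

Least fixpoint reached:
  node 0: 11111
  node 1: 11111
  node 2: 11111
  node 3: 11111

11111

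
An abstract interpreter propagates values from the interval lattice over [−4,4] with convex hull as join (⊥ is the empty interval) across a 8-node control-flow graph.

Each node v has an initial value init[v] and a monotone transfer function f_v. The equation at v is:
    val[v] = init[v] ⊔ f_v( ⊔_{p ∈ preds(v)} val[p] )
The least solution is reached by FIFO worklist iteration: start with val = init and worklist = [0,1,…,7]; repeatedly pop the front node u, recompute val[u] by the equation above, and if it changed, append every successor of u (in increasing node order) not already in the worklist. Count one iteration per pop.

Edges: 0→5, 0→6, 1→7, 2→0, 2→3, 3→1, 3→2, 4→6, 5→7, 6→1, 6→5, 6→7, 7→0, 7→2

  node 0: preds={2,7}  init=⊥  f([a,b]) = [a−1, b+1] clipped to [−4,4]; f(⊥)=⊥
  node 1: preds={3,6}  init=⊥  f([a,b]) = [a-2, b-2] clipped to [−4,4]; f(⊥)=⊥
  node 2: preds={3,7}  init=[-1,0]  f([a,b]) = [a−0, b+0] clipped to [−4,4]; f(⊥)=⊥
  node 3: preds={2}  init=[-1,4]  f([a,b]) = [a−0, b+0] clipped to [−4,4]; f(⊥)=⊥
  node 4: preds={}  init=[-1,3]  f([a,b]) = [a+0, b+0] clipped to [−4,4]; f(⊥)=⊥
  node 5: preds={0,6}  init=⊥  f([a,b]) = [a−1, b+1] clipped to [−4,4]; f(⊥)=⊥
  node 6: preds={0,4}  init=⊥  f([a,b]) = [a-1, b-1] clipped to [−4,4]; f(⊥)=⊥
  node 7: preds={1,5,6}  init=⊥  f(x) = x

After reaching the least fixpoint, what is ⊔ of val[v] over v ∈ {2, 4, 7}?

Iteration log — 23 steps:
  step 1. node 0  ⊔preds=[-1,0]  new=[-2,1]  old=⊥  +wl: 
  step 2. node 1  ⊔preds=[-1,4]  new=[-3,2]  old=⊥  +wl: 
  step 3. node 2  ⊔preds=[-1,4]  new=[-1,4]  old=[-1,0]  +wl: 0
  step 4. node 3  ⊔preds=[-1,4]  new=[-1,4]  stable
  step 5. node 4  ⊔preds=⊥  new=[-1,3]  stable
  step 6. node 5  ⊔preds=[-2,1]  new=[-3,2]  old=⊥  +wl: 
  step 7. node 6  ⊔preds=[-2,3]  new=[-3,2]  old=⊥  +wl: 1,5
  step 8. node 7  ⊔preds=[-3,2]  new=[-3,2]  old=⊥  +wl: 2
  step 9. node 0  ⊔preds=[-3,4]  new=[-4,4]  old=[-2,1]  +wl: 6
  step 10. node 1  ⊔preds=[-3,4]  new=[-4,2]  old=[-3,2]  +wl: 7
  step 11. node 5  ⊔preds=[-4,4]  new=[-4,4]  old=[-3,2]  +wl: 
  step 12. node 2  ⊔preds=[-3,4]  new=[-3,4]  old=[-1,4]  +wl: 0,3
  step 13. node 6  ⊔preds=[-4,4]  new=[-4,3]  old=[-3,2]  +wl: 1,5
  step 14. node 7  ⊔preds=[-4,4]  new=[-4,4]  old=[-3,2]  +wl: 2
  step 15. node 0  ⊔preds=[-4,4]  new=[-4,4]  stable
  step 16. node 3  ⊔preds=[-3,4]  new=[-3,4]  old=[-1,4]  +wl: 
  step 17. node 1  ⊔preds=[-4,4]  new=[-4,2]  stable
  step 18. node 5  ⊔preds=[-4,4]  new=[-4,4]  stable
  step 19. node 2  ⊔preds=[-4,4]  new=[-4,4]  old=[-3,4]  +wl: 0,3
  step 20. node 0  ⊔preds=[-4,4]  new=[-4,4]  stable
  step 21. node 3  ⊔preds=[-4,4]  new=[-4,4]  old=[-3,4]  +wl: 1,2
  step 22. node 1  ⊔preds=[-4,4]  new=[-4,2]  stable
  step 23. node 2  ⊔preds=[-4,4]  new=[-4,4]  stable

Least fixpoint reached:
  node 0: [-4,4]
  node 1: [-4,2]
  node 2: [-4,4]
  node 3: [-4,4]
  node 4: [-1,3]
  node 5: [-4,4]
  node 6: [-4,3]
  node 7: [-4,4]

[-4,4]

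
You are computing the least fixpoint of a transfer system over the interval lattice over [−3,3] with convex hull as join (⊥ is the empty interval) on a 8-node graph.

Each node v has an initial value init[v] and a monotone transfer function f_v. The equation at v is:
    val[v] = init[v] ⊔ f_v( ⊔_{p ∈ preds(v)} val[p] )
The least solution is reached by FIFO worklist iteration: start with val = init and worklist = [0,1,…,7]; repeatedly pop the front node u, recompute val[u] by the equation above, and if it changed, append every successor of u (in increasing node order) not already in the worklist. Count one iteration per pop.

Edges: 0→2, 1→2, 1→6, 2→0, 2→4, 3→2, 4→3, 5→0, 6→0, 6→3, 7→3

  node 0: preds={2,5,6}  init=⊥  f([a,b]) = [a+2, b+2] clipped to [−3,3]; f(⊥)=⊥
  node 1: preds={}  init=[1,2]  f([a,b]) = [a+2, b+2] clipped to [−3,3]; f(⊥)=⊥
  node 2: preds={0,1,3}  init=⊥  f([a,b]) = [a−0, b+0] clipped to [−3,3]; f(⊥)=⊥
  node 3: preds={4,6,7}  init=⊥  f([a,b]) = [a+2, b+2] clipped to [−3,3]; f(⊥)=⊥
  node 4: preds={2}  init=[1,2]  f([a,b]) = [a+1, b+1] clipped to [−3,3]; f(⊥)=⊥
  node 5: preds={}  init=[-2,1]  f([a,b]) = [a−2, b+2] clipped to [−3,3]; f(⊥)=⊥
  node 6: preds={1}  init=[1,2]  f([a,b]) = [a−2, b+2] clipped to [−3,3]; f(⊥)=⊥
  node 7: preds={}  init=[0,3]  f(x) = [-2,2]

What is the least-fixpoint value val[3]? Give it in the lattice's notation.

[0,3]

Trace (12 dequeues):
  [1] u=0 | in [-2,2] | out [0,3] | prev ⊥ | push {}
  [2] u=1 | in ⊥ | out [1,2] | ==
  [3] u=2 | in [0,3] | out [0,3] | prev ⊥ | push {0}
  [4] u=3 | in [0,3] | out [2,3] | prev ⊥ | push {2}
  [5] u=4 | in [0,3] | out [1,3] | prev [1,2] | push {3}
  [6] u=5 | in ⊥ | out [-2,1] | ==
  [7] u=6 | in [1,2] | out [-1,3] | prev [1,2] | push {}
  [8] u=7 | in ⊥ | out [-2,3] | prev [0,3] | push {}
  [9] u=0 | in [-2,3] | out [0,3] | ==
  [10] u=2 | in [0,3] | out [0,3] | ==
  [11] u=3 | in [-2,3] | out [0,3] | prev [2,3] | push {2}
  [12] u=2 | in [0,3] | out [0,3] | ==

Converged values:
  [0] [0,3]
  [1] [1,2]
  [2] [0,3]
  [3] [0,3]
  [4] [1,3]
  [5] [-2,1]
  [6] [-1,3]
  [7] [-2,3]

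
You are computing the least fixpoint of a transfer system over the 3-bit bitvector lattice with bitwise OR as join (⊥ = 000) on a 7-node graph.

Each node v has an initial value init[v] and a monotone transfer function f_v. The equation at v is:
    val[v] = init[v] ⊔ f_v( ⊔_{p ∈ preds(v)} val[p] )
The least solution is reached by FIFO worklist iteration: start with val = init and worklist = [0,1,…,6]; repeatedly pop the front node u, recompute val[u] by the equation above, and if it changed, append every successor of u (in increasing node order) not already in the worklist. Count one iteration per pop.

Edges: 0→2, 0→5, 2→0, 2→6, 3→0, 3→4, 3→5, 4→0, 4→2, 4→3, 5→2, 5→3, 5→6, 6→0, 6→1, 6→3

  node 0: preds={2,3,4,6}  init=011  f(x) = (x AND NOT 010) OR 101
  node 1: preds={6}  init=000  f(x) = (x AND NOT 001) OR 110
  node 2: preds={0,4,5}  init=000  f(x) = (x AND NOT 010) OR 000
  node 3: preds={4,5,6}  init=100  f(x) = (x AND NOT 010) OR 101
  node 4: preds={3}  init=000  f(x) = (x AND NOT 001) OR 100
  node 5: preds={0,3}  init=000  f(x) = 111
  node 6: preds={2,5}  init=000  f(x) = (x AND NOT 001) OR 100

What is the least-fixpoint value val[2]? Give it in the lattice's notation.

Trace (11 dequeues):
  [1] u=0 | in 100 | out 111 | prev 011 | push {}
  [2] u=1 | in 000 | out 110 | prev 000 | push {}
  [3] u=2 | in 111 | out 101 | prev 000 | push {0}
  [4] u=3 | in 000 | out 101 | prev 100 | push {}
  [5] u=4 | in 101 | out 100 | prev 000 | push {2,3}
  [6] u=5 | in 111 | out 111 | prev 000 | push {}
  [7] u=6 | in 111 | out 110 | prev 000 | push {1}
  [8] u=0 | in 111 | out 111 | ==
  [9] u=2 | in 111 | out 101 | ==
  [10] u=3 | in 111 | out 101 | ==
  [11] u=1 | in 110 | out 110 | ==

Converged values:
  [0] 111
  [1] 110
  [2] 101
  [3] 101
  [4] 100
  [5] 111
  [6] 110

101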